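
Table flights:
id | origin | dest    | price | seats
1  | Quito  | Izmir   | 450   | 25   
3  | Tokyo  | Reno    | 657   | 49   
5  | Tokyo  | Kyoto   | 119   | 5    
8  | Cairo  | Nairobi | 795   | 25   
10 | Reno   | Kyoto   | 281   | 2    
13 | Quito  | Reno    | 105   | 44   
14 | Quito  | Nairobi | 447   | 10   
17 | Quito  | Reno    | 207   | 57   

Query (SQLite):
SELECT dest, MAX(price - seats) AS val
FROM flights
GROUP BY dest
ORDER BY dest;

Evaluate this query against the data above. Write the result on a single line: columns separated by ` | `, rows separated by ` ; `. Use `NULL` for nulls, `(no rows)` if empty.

For each row compute price - seats.
Group by dest; take MAX of the expression per group.
  Izmir: ids {1} → MAX(price - seats)=425
  Kyoto: ids {5, 10} → MAX(price - seats)=279
  Nairobi: ids {8, 14} → MAX(price - seats)=770
  Reno: ids {3, 13, 17} → MAX(price - seats)=608

Izmir | 425 ; Kyoto | 279 ; Nairobi | 770 ; Reno | 608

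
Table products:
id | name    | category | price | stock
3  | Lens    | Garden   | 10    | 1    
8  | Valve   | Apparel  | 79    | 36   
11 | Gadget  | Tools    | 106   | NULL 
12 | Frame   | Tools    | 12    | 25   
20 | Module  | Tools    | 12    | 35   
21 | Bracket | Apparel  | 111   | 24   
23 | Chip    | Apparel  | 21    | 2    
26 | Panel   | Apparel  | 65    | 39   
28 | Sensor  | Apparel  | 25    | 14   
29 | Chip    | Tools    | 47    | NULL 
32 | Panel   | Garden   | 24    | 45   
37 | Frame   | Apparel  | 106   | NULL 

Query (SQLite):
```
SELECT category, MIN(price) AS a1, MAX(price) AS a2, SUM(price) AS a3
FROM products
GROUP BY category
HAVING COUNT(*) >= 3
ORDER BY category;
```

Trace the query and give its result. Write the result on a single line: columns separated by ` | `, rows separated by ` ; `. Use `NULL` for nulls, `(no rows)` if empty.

Apparel | 21 | 111 | 407 ; Tools | 12 | 106 | 177

Group products by category.
Per group compute: MIN(price), MAX(price), SUM(price).
HAVING: drop groups with fewer than 3 rows.
  Apparel: ids {8, 21, 23, 26, 28, 37} → MIN(price)=21, MAX(price)=111, SUM(price)=407
  Garden: ids {3, 32} → MIN(price)=10, MAX(price)=24, SUM(price)=34
  Tools: ids {11, 12, 20, 29} → MIN(price)=12, MAX(price)=106, SUM(price)=177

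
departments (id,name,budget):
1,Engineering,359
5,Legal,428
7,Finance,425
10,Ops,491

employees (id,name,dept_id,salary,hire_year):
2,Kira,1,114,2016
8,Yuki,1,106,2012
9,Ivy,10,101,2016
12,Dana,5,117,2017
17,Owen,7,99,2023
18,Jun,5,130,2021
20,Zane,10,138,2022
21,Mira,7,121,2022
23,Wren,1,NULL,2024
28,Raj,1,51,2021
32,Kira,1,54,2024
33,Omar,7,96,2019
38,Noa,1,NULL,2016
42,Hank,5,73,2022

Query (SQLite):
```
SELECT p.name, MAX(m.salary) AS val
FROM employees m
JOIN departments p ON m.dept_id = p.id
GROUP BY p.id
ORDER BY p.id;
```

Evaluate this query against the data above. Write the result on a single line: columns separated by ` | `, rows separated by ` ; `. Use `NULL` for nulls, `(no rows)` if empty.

Join each employees row to its departments via dept_id.
Group joined rows by departments.id; compute MAX(m.salary) per group.
  1: ids {2, 8, 23, 28, 32, 38} → MAX(m.salary)=114
  5: ids {12, 18, 42} → MAX(m.salary)=130
  7: ids {17, 21, 33} → MAX(m.salary)=121
  10: ids {9, 20} → MAX(m.salary)=138

Engineering | 114 ; Legal | 130 ; Finance | 121 ; Ops | 138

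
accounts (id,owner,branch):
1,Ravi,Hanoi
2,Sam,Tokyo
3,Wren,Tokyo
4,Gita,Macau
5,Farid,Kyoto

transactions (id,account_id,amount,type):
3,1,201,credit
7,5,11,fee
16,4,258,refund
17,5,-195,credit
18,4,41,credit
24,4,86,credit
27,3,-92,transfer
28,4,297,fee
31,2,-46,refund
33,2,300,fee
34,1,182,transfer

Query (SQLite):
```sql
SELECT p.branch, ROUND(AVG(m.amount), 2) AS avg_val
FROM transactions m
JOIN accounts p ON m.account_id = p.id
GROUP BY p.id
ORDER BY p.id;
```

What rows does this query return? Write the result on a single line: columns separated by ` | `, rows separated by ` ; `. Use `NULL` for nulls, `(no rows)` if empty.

Join each transactions row to its accounts via account_id.
Group joined rows by accounts.id; compute ROUND(AVG(m.amount), 2) per group.
  1: ids {3, 34} → ROUND(AVG(m.amount), 2)=191.5
  2: ids {31, 33} → ROUND(AVG(m.amount), 2)=127
  3: ids {27} → ROUND(AVG(m.amount), 2)=-92
  4: ids {16, 18, 24, 28} → ROUND(AVG(m.amount), 2)=170.5
  5: ids {7, 17} → ROUND(AVG(m.amount), 2)=-92

Hanoi | 191.5 ; Tokyo | 127 ; Tokyo | -92 ; Macau | 170.5 ; Kyoto | -92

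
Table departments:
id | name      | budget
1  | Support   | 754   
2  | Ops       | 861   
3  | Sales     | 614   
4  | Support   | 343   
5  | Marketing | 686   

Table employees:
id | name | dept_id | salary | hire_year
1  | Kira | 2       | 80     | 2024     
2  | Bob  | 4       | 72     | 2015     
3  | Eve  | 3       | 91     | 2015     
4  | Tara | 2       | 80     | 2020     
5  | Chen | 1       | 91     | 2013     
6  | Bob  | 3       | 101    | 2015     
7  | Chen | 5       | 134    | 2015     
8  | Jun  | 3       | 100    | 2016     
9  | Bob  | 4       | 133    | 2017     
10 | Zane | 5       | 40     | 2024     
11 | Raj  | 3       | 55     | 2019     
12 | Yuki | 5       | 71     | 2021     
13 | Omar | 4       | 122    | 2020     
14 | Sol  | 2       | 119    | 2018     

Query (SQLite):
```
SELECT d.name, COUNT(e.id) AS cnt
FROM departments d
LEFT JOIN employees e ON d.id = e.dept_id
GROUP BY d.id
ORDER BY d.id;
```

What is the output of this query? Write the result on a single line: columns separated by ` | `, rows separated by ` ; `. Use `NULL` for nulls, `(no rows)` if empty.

Support | 1 ; Ops | 3 ; Sales | 4 ; Support | 3 ; Marketing | 3

LEFT JOIN keeps every departments row; unmatched ones get NULL for employees columns.
Group by departments.id and compute COUNT(e.id). COUNT(col) of an all-NULL group is 0.
  1: ids {5} → COUNT(e.id)=1
  2: ids {1, 4, 14} → COUNT(e.id)=3
  3: ids {3, 6, 8, 11} → COUNT(e.id)=4
  4: ids {2, 9, 13} → COUNT(e.id)=3
  5: ids {7, 10, 12} → COUNT(e.id)=3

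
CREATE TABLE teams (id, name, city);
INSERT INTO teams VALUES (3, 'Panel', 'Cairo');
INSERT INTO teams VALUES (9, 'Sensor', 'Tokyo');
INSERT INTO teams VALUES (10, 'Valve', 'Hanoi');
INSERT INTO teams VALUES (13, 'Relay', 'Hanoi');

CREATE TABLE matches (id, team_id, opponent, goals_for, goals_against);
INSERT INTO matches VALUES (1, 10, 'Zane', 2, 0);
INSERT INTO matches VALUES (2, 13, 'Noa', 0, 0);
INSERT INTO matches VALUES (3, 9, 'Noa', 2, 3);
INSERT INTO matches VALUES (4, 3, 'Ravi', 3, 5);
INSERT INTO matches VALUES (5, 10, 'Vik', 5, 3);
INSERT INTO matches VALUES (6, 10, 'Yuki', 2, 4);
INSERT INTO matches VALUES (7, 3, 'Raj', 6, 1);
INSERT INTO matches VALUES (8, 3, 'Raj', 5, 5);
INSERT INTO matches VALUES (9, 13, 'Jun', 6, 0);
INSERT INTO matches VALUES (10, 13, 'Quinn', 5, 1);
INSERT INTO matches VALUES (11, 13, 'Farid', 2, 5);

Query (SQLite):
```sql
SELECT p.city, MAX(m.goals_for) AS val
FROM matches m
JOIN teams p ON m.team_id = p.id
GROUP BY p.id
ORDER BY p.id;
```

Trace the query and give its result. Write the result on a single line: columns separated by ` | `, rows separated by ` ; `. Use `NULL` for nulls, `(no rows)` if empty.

Join each matches row to its teams via team_id.
Group joined rows by teams.id; compute MAX(m.goals_for) per group.
  3: ids {4, 7, 8} → MAX(m.goals_for)=6
  9: ids {3} → MAX(m.goals_for)=2
  10: ids {1, 5, 6} → MAX(m.goals_for)=5
  13: ids {2, 9, 10, 11} → MAX(m.goals_for)=6

Cairo | 6 ; Tokyo | 2 ; Hanoi | 5 ; Hanoi | 6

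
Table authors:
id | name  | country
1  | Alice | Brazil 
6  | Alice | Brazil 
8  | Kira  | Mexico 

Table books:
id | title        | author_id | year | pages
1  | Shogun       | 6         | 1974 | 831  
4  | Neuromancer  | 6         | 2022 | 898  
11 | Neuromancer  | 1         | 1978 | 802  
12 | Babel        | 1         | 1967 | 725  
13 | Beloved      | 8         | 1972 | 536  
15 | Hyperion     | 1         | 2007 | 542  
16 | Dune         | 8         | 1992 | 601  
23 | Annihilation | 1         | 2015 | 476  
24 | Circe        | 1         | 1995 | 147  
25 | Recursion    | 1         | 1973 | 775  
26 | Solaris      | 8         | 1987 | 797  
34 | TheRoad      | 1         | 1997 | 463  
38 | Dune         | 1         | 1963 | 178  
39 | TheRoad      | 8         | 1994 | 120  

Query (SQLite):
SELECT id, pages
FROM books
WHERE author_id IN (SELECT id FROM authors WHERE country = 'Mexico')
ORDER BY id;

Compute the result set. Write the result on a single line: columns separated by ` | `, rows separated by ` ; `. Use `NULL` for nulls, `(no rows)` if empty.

13 | 536 ; 16 | 601 ; 26 | 797 ; 39 | 120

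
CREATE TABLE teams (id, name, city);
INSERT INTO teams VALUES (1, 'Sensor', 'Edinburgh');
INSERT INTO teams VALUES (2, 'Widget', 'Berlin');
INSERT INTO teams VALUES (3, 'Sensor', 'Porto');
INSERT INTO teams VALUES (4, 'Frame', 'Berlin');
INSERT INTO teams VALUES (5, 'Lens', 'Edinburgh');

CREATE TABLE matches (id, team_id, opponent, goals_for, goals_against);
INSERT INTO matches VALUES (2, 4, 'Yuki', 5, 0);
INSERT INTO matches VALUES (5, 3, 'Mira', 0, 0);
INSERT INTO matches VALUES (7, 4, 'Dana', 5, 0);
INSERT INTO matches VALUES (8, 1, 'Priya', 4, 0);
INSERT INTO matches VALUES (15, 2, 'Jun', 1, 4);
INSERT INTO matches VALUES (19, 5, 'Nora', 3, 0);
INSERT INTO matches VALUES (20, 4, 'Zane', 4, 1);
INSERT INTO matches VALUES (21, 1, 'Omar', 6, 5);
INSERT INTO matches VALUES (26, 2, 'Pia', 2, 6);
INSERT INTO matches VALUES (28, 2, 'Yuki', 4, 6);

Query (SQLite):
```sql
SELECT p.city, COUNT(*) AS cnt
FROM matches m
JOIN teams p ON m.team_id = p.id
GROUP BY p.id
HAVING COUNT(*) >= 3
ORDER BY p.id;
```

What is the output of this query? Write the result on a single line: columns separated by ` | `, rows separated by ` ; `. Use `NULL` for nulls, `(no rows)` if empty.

Berlin | 3 ; Berlin | 3

Join each matches row to its teams via team_id.
Group joined rows by teams.id; compute COUNT(*) per group.
HAVING: keep groups with count ≥ 3.
  1: ids {8, 21} → COUNT(*)=2
  2: ids {15, 26, 28} → COUNT(*)=3
  3: ids {5} → COUNT(*)=1
  4: ids {2, 7, 20} → COUNT(*)=3
  5: ids {19} → COUNT(*)=1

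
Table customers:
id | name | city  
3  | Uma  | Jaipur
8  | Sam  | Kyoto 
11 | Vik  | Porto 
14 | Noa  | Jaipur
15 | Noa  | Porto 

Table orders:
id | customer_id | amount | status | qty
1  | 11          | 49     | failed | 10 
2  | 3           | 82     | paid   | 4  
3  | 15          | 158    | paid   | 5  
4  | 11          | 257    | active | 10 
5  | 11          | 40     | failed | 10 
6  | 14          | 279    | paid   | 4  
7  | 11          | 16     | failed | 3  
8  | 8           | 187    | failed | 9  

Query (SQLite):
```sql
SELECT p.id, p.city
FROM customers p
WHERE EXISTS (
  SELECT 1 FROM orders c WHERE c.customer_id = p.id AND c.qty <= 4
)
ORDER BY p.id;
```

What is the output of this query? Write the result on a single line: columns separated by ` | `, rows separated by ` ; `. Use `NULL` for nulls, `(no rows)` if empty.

For each customers row, check whether any orders with matching customer_id has qty <= 4.
Keep rows where that is true.

3 | Jaipur ; 11 | Porto ; 14 | Jaipur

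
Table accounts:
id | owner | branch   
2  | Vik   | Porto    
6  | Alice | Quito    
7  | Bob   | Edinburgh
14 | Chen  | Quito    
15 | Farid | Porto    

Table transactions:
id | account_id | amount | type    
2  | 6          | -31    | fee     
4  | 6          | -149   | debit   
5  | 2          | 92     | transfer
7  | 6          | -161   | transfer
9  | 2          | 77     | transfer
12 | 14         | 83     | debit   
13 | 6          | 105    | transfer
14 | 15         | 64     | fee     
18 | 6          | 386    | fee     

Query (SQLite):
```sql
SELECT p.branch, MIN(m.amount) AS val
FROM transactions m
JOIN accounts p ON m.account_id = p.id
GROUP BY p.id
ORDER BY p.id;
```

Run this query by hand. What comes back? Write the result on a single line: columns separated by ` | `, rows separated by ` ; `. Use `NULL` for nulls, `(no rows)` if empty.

Porto | 77 ; Quito | -161 ; Quito | 83 ; Porto | 64

Join each transactions row to its accounts via account_id.
Group joined rows by accounts.id; compute MIN(m.amount) per group.
  2: ids {5, 9} → MIN(m.amount)=77
  6: ids {2, 4, 7, 13, 18} → MIN(m.amount)=-161
  14: ids {12} → MIN(m.amount)=83
  15: ids {14} → MIN(m.amount)=64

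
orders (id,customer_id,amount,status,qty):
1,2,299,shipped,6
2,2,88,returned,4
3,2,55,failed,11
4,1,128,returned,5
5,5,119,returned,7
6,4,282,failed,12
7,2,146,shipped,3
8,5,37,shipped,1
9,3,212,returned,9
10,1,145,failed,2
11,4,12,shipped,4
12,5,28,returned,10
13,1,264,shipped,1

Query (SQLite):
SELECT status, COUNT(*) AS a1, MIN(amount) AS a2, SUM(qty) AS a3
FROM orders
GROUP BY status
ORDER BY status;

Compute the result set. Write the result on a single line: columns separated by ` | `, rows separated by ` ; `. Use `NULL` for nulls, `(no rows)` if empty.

failed | 3 | 55 | 25 ; returned | 5 | 28 | 35 ; shipped | 5 | 12 | 15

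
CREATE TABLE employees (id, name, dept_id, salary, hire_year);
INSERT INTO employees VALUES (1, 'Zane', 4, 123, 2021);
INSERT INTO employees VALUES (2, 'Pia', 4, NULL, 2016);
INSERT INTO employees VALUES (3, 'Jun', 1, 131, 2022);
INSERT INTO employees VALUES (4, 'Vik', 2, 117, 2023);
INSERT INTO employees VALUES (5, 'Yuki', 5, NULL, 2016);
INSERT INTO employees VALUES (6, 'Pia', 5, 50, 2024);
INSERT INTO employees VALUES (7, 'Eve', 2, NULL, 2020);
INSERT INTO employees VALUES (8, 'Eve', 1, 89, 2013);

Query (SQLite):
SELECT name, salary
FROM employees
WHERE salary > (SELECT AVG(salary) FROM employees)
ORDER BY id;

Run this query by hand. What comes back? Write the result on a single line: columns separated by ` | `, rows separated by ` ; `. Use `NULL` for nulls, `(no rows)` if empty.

Scalar subquery: AVG(salary) over all employees rows = 102.0.
Keep rows where salary > that value.

Zane | 123 ; Jun | 131 ; Vik | 117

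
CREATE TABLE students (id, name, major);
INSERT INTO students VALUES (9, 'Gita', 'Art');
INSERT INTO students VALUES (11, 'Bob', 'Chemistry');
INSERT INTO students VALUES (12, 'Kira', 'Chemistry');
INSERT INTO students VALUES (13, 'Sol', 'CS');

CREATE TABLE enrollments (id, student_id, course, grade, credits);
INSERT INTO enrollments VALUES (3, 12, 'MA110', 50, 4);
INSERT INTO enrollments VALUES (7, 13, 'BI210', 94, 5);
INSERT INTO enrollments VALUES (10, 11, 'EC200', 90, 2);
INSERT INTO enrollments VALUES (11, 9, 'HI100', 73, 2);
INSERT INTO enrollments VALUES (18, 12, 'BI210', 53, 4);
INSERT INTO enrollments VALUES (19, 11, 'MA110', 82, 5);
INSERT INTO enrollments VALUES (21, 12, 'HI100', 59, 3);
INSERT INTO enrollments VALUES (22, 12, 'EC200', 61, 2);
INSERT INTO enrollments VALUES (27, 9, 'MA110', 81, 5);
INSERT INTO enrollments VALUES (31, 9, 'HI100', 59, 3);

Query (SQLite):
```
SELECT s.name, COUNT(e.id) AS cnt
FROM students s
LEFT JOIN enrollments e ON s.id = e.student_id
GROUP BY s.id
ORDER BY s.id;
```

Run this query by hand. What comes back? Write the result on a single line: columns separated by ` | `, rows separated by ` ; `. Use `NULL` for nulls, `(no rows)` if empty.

Gita | 3 ; Bob | 2 ; Kira | 4 ; Sol | 1

LEFT JOIN keeps every students row; unmatched ones get NULL for enrollments columns.
Group by students.id and compute COUNT(e.id). COUNT(col) of an all-NULL group is 0.
  9: ids {11, 27, 31} → COUNT(e.id)=3
  11: ids {10, 19} → COUNT(e.id)=2
  12: ids {3, 18, 21, 22} → COUNT(e.id)=4
  13: ids {7} → COUNT(e.id)=1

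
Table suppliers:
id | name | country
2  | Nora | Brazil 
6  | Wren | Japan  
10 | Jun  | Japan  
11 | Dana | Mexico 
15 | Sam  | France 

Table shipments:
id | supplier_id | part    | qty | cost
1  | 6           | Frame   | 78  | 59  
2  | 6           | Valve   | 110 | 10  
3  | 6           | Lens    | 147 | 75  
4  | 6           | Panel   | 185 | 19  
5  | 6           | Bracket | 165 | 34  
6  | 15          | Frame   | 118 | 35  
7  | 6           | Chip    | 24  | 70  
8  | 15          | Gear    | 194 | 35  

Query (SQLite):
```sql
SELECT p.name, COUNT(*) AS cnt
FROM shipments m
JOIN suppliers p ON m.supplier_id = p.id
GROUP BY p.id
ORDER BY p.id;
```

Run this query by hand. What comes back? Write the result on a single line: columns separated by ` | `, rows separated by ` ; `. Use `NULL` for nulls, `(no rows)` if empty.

Join each shipments row to its suppliers via supplier_id.
Group joined rows by suppliers.id; compute COUNT(*) per group.
  6: ids {1, 2, 3, 4, 5, 7} → COUNT(*)=6
  15: ids {6, 8} → COUNT(*)=2

Wren | 6 ; Sam | 2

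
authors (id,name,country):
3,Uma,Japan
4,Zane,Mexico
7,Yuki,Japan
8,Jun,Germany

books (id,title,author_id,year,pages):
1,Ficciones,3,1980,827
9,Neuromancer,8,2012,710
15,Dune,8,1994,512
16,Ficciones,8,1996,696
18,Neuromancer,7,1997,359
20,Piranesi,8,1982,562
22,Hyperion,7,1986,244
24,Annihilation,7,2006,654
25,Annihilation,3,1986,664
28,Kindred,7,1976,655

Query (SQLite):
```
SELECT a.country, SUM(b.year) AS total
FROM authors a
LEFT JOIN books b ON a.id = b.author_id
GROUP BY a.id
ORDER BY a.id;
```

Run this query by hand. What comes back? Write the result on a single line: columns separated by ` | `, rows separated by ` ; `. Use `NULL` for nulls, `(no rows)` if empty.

Japan | 3966 ; Mexico | NULL ; Japan | 7965 ; Germany | 7984

LEFT JOIN keeps every authors row; unmatched ones get NULL for books columns.
Group by authors.id and compute SUM(b.year). SUM over an all-NULL group is NULL.
  3: ids {1, 25} → SUM(b.year)=3966
  4: ids {—} → SUM(b.year)=NULL
  7: ids {18, 22, 24, 28} → SUM(b.year)=7965
  8: ids {9, 15, 16, 20} → SUM(b.year)=7984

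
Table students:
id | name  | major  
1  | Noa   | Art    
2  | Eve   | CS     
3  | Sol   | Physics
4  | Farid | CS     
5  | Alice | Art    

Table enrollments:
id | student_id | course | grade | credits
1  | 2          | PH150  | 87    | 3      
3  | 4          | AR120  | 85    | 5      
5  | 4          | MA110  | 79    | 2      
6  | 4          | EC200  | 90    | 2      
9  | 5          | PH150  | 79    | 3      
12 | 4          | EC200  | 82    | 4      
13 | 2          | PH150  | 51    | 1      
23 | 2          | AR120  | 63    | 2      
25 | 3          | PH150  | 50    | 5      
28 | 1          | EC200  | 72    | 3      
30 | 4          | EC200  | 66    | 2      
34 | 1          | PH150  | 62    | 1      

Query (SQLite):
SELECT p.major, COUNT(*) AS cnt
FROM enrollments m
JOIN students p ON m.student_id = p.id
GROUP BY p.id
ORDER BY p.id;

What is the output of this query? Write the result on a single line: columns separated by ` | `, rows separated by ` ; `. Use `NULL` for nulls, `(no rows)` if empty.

Art | 2 ; CS | 3 ; Physics | 1 ; CS | 5 ; Art | 1

Join each enrollments row to its students via student_id.
Group joined rows by students.id; compute COUNT(*) per group.
  1: ids {28, 34} → COUNT(*)=2
  2: ids {1, 13, 23} → COUNT(*)=3
  3: ids {25} → COUNT(*)=1
  4: ids {3, 5, 6, 12, 30} → COUNT(*)=5
  5: ids {9} → COUNT(*)=1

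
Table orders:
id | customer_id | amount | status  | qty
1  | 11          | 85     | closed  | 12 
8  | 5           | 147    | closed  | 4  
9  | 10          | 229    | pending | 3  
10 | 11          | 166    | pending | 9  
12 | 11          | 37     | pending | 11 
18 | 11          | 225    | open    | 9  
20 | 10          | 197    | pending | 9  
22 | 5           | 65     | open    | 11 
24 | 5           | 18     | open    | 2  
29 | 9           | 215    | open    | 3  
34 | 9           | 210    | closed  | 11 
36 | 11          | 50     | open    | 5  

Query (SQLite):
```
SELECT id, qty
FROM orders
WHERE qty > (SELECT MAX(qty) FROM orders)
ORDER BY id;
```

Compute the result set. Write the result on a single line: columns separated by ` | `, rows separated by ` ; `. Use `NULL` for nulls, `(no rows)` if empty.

(no rows)

Scalar subquery: MAX(qty) over all orders rows = 12.
Keep rows where qty > that value.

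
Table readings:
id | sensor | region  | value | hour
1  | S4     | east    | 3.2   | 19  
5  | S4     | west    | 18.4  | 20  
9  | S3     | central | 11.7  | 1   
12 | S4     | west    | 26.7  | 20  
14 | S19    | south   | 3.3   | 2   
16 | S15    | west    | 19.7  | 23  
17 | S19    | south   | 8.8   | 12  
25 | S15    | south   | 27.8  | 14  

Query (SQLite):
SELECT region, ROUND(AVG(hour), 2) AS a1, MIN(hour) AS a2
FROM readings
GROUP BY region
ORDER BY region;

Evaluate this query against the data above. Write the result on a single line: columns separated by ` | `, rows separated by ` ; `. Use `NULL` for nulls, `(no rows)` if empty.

central | 1 | 1 ; east | 19 | 19 ; south | 9.33 | 2 ; west | 21 | 20

Group readings by region.
Per group compute: ROUND(AVG(hour), 2), MIN(hour).
  central: ids {9} → ROUND(AVG(hour), 2)=1, MIN(hour)=1
  east: ids {1} → ROUND(AVG(hour), 2)=19, MIN(hour)=19
  south: ids {14, 17, 25} → ROUND(AVG(hour), 2)=9.33, MIN(hour)=2
  west: ids {5, 12, 16} → ROUND(AVG(hour), 2)=21, MIN(hour)=20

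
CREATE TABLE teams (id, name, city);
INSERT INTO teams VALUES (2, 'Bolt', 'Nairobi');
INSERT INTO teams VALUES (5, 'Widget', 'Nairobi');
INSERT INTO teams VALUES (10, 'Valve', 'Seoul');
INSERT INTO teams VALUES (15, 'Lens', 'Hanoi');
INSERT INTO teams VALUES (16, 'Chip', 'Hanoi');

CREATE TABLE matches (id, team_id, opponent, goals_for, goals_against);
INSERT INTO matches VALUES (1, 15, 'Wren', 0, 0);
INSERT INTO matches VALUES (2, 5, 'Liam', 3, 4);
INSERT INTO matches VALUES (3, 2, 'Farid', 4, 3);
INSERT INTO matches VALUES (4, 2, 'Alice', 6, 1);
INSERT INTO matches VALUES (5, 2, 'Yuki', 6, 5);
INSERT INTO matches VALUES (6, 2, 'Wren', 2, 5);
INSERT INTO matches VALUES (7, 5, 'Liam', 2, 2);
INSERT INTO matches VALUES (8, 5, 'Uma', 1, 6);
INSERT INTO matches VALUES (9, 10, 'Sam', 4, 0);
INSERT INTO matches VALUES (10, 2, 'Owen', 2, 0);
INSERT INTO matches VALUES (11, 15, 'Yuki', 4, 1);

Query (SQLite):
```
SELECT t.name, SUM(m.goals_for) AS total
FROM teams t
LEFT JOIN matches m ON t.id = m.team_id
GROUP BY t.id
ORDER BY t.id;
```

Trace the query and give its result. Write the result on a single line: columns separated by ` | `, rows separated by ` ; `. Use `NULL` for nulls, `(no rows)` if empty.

Bolt | 20 ; Widget | 6 ; Valve | 4 ; Lens | 4 ; Chip | NULL

LEFT JOIN keeps every teams row; unmatched ones get NULL for matches columns.
Group by teams.id and compute SUM(m.goals_for). SUM over an all-NULL group is NULL.
  2: ids {3, 4, 5, 6, 10} → SUM(m.goals_for)=20
  5: ids {2, 7, 8} → SUM(m.goals_for)=6
  10: ids {9} → SUM(m.goals_for)=4
  15: ids {1, 11} → SUM(m.goals_for)=4
  16: ids {—} → SUM(m.goals_for)=NULL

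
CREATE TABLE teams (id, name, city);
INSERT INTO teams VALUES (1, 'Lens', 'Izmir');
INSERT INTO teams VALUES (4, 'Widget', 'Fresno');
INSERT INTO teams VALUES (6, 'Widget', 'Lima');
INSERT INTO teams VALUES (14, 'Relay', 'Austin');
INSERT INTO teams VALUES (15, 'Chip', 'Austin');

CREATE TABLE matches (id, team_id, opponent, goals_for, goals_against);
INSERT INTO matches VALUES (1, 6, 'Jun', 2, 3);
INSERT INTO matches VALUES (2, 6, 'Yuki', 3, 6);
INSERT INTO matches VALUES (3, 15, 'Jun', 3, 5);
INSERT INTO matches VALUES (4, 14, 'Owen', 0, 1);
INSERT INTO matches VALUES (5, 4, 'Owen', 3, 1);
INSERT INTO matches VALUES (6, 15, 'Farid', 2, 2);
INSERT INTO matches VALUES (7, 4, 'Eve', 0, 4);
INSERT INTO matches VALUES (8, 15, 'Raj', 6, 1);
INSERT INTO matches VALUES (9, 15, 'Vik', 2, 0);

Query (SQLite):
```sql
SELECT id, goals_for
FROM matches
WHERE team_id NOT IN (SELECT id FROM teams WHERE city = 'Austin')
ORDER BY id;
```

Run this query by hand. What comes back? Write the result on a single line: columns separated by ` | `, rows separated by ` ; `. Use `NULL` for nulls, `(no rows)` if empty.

1 | 2 ; 2 | 3 ; 5 | 3 ; 7 | 0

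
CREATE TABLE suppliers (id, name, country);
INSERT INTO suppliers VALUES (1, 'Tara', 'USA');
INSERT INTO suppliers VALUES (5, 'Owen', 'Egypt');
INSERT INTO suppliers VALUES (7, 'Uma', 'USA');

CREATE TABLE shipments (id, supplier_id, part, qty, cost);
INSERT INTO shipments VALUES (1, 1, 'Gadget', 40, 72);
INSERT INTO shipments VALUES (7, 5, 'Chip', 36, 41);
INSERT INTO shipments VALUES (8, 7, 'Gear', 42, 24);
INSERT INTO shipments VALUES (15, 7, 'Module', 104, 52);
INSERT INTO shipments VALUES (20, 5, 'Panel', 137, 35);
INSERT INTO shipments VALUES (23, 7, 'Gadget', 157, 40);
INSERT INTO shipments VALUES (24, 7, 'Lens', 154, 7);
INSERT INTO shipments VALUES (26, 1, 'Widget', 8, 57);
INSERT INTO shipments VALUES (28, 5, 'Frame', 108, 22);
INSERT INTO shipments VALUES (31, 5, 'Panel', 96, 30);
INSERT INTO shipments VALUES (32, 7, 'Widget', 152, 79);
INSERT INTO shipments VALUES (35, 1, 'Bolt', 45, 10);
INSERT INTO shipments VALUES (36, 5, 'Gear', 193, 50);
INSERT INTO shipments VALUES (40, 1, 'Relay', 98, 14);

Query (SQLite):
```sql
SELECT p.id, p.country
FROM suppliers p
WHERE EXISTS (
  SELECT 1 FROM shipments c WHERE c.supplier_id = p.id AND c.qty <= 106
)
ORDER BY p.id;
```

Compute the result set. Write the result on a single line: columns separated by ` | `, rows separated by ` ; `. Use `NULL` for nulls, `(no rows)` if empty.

For each suppliers row, check whether any shipments with matching supplier_id has qty <= 106.
Keep rows where that is true.

1 | USA ; 5 | Egypt ; 7 | USA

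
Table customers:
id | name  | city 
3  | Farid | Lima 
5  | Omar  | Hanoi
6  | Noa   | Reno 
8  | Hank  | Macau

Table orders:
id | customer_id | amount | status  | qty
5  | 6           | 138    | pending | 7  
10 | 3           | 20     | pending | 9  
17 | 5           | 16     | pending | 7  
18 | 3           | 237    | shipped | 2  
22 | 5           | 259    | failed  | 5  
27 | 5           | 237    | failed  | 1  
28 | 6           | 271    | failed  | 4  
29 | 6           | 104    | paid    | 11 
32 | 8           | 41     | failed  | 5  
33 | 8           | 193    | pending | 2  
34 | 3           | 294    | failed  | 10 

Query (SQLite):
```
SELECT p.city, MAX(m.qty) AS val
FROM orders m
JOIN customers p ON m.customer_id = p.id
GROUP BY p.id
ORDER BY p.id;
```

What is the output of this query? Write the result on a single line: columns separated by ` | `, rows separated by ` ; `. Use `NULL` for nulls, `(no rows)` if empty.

Lima | 10 ; Hanoi | 7 ; Reno | 11 ; Macau | 5

Join each orders row to its customers via customer_id.
Group joined rows by customers.id; compute MAX(m.qty) per group.
  3: ids {10, 18, 34} → MAX(m.qty)=10
  5: ids {17, 22, 27} → MAX(m.qty)=7
  6: ids {5, 28, 29} → MAX(m.qty)=11
  8: ids {32, 33} → MAX(m.qty)=5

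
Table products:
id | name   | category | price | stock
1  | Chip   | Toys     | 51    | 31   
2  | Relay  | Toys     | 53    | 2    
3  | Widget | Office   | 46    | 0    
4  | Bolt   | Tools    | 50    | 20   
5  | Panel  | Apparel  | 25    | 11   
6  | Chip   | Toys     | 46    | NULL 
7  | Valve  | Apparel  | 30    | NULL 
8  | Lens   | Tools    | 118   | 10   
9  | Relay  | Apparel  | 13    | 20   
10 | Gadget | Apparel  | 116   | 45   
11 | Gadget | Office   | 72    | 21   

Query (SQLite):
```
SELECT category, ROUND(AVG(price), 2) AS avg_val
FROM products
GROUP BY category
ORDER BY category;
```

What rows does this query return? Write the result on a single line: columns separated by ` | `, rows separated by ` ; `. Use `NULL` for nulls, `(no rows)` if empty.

Apparel | 46 ; Office | 59 ; Tools | 84 ; Toys | 50

Partition products by category; compute ROUND(AVG(price), 2) within each group.
  Apparel: ids {5, 7, 9, 10} → ROUND(AVG(price), 2)=46
  Office: ids {3, 11} → ROUND(AVG(price), 2)=59
  Tools: ids {4, 8} → ROUND(AVG(price), 2)=84
  Toys: ids {1, 2, 6} → ROUND(AVG(price), 2)=50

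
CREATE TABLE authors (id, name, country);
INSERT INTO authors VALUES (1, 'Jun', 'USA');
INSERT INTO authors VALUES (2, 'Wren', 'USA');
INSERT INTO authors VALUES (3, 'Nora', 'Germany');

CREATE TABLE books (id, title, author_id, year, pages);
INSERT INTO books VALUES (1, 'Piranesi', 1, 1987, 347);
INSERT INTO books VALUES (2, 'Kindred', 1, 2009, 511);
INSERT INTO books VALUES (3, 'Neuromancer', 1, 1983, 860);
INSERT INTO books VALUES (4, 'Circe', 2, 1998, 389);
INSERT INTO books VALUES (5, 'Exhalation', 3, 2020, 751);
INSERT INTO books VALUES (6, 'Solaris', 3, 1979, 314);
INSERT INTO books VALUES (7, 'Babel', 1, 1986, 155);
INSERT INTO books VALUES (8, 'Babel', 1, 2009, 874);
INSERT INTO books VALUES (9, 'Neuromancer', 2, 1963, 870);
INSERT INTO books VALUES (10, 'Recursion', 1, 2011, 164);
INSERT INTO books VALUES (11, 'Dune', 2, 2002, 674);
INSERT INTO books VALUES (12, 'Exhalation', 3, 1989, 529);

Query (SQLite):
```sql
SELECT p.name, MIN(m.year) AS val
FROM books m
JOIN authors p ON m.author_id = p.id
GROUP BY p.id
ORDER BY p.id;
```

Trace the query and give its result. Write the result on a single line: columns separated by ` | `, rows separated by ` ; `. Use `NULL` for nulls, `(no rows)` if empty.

Jun | 1983 ; Wren | 1963 ; Nora | 1979

Join each books row to its authors via author_id.
Group joined rows by authors.id; compute MIN(m.year) per group.
  1: ids {1, 2, 3, 7, 8, 10} → MIN(m.year)=1983
  2: ids {4, 9, 11} → MIN(m.year)=1963
  3: ids {5, 6, 12} → MIN(m.year)=1979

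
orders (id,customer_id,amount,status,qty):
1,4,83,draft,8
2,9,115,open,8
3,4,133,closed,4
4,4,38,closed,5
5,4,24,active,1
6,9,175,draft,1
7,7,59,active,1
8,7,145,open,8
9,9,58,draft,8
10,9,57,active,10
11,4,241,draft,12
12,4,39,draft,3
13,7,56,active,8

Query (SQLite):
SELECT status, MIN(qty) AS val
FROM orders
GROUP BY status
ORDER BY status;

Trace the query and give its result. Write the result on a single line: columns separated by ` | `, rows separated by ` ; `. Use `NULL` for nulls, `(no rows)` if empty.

Partition orders by status; compute MIN(qty) within each group.
  active: ids {5, 7, 10, 13} → MIN(qty)=1
  closed: ids {3, 4} → MIN(qty)=4
  draft: ids {1, 6, 9, 11, 12} → MIN(qty)=1
  open: ids {2, 8} → MIN(qty)=8

active | 1 ; closed | 4 ; draft | 1 ; open | 8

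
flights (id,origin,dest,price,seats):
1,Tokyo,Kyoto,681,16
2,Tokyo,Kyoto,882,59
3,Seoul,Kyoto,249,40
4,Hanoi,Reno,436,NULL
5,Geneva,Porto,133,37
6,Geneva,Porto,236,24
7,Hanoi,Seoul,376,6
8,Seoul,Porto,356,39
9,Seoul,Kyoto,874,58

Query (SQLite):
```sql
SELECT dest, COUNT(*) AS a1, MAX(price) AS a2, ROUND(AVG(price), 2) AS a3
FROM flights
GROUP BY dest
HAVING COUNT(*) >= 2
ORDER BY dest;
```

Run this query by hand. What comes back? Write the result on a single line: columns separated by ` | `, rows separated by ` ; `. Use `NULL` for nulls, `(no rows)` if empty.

Kyoto | 4 | 882 | 671.5 ; Porto | 3 | 356 | 241.67

Group flights by dest.
Per group compute: COUNT(*), MAX(price), ROUND(AVG(price), 2).
HAVING: drop groups with fewer than 2 rows.
  Kyoto: ids {1, 2, 3, 9} → COUNT(*)=4, MAX(price)=882, ROUND(AVG(price), 2)=671.5
  Porto: ids {5, 6, 8} → COUNT(*)=3, MAX(price)=356, ROUND(AVG(price), 2)=241.67
  Reno: ids {4} → COUNT(*)=1, MAX(price)=436, ROUND(AVG(price), 2)=436
  Seoul: ids {7} → COUNT(*)=1, MAX(price)=376, ROUND(AVG(price), 2)=376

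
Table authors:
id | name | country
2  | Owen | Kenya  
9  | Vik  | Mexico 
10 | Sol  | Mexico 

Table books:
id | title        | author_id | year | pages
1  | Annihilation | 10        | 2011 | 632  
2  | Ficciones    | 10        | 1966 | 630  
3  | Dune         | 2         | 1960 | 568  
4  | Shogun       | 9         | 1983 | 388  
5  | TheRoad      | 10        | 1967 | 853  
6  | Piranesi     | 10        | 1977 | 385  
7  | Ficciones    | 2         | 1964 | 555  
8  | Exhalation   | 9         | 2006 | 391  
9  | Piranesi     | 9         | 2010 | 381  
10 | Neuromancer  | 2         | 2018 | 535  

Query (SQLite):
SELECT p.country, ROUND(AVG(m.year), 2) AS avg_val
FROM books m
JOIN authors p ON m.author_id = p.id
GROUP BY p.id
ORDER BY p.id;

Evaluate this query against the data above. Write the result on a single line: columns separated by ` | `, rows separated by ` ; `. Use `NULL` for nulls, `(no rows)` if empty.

Kenya | 1980.67 ; Mexico | 1999.67 ; Mexico | 1980.25

Join each books row to its authors via author_id.
Group joined rows by authors.id; compute ROUND(AVG(m.year), 2) per group.
  2: ids {3, 7, 10} → ROUND(AVG(m.year), 2)=1980.67
  9: ids {4, 8, 9} → ROUND(AVG(m.year), 2)=1999.67
  10: ids {1, 2, 5, 6} → ROUND(AVG(m.year), 2)=1980.25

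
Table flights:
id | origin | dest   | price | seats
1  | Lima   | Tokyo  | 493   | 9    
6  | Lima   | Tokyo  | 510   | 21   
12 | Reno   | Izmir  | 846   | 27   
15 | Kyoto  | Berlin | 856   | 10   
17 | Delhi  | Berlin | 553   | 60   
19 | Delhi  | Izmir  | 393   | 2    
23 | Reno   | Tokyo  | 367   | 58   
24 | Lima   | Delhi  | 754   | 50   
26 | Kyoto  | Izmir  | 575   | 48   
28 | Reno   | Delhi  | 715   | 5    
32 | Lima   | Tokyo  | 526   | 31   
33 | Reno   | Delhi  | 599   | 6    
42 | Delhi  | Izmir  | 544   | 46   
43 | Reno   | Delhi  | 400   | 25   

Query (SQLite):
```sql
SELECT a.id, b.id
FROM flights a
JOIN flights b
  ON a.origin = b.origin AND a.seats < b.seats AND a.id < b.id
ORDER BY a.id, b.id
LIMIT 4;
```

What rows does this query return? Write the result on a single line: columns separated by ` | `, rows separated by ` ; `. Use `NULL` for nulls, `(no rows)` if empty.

Pairs (a,b) with same origin, a.seats < b.seats, a.id < b.id.
origin groups: Delhi:{17,19,42} Kyoto:{15,26} Lima:{1,6,24,32} Reno:{12,23,28,33,43}
Ordered by (a.id, b.id); first 4.

1 | 6 ; 1 | 24 ; 1 | 32 ; 6 | 24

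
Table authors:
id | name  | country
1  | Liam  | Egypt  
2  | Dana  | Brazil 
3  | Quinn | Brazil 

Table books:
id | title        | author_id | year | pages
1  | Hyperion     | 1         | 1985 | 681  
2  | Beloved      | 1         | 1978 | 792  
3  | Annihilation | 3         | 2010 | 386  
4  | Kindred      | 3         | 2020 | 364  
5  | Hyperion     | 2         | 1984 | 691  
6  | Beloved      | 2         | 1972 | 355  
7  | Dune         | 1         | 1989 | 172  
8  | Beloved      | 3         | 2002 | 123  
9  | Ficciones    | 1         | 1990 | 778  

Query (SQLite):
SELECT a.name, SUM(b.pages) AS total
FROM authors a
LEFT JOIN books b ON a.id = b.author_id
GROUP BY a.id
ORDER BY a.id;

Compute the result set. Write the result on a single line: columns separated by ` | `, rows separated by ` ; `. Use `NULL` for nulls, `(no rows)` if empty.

LEFT JOIN keeps every authors row; unmatched ones get NULL for books columns.
Group by authors.id and compute SUM(b.pages). SUM over an all-NULL group is NULL.
  1: ids {1, 2, 7, 9} → SUM(b.pages)=2423
  2: ids {5, 6} → SUM(b.pages)=1046
  3: ids {3, 4, 8} → SUM(b.pages)=873

Liam | 2423 ; Dana | 1046 ; Quinn | 873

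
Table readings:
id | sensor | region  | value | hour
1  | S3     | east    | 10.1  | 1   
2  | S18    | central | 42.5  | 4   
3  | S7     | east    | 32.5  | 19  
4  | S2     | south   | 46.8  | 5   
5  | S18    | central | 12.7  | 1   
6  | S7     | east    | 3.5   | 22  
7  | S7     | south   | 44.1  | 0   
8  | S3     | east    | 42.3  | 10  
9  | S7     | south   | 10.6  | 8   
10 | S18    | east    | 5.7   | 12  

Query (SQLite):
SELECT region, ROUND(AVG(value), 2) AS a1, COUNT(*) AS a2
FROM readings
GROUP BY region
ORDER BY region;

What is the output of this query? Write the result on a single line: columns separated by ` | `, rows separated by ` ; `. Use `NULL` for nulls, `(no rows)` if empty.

central | 27.6 | 2 ; east | 18.82 | 5 ; south | 33.83 | 3

Group readings by region.
Per group compute: ROUND(AVG(value), 2), COUNT(*).
  central: ids {2, 5} → ROUND(AVG(value), 2)=27.6, COUNT(*)=2
  east: ids {1, 3, 6, 8, 10} → ROUND(AVG(value), 2)=18.82, COUNT(*)=5
  south: ids {4, 7, 9} → ROUND(AVG(value), 2)=33.83, COUNT(*)=3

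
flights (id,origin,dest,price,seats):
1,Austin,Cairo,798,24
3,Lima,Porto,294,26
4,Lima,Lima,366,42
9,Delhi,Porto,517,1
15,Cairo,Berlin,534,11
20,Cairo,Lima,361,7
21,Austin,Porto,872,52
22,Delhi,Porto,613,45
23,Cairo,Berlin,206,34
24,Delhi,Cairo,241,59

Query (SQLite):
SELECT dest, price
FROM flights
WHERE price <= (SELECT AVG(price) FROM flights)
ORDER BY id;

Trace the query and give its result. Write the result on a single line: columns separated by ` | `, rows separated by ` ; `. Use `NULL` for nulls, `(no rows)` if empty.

Porto | 294 ; Lima | 366 ; Lima | 361 ; Berlin | 206 ; Cairo | 241

Scalar subquery: AVG(price) over all flights rows = 480.2.
Keep rows where price <= that value.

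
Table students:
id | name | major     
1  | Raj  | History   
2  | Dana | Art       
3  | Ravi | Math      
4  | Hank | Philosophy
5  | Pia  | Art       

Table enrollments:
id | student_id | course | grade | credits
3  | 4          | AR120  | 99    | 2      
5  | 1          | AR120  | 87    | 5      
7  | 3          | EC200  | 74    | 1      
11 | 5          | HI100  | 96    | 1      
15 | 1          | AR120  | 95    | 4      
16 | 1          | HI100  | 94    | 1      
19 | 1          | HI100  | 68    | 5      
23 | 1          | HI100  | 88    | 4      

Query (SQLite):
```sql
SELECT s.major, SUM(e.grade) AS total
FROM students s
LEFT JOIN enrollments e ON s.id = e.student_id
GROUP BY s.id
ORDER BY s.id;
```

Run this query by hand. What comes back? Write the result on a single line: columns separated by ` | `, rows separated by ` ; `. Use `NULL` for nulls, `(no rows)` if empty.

LEFT JOIN keeps every students row; unmatched ones get NULL for enrollments columns.
Group by students.id and compute SUM(e.grade). SUM over an all-NULL group is NULL.
  1: ids {5, 15, 16, 19, 23} → SUM(e.grade)=432
  2: ids {—} → SUM(e.grade)=NULL
  3: ids {7} → SUM(e.grade)=74
  4: ids {3} → SUM(e.grade)=99
  5: ids {11} → SUM(e.grade)=96

History | 432 ; Art | NULL ; Math | 74 ; Philosophy | 99 ; Art | 96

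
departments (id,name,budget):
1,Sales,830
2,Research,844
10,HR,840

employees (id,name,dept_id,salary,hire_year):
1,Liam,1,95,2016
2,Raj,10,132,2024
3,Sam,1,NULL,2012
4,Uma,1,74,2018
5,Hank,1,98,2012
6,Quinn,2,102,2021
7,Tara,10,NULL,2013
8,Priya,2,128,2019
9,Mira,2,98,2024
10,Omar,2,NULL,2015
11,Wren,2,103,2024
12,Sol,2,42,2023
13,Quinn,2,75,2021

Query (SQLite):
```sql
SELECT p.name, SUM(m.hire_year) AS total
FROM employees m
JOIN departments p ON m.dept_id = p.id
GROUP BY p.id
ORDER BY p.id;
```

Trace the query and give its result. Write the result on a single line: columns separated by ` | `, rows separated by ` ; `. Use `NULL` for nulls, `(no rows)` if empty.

Join each employees row to its departments via dept_id.
Group joined rows by departments.id; compute SUM(m.hire_year) per group.
  1: ids {1, 3, 4, 5} → SUM(m.hire_year)=8058
  2: ids {6, 8, 9, 10, 11, 12, 13} → SUM(m.hire_year)=14147
  10: ids {2, 7} → SUM(m.hire_year)=4037

Sales | 8058 ; Research | 14147 ; HR | 4037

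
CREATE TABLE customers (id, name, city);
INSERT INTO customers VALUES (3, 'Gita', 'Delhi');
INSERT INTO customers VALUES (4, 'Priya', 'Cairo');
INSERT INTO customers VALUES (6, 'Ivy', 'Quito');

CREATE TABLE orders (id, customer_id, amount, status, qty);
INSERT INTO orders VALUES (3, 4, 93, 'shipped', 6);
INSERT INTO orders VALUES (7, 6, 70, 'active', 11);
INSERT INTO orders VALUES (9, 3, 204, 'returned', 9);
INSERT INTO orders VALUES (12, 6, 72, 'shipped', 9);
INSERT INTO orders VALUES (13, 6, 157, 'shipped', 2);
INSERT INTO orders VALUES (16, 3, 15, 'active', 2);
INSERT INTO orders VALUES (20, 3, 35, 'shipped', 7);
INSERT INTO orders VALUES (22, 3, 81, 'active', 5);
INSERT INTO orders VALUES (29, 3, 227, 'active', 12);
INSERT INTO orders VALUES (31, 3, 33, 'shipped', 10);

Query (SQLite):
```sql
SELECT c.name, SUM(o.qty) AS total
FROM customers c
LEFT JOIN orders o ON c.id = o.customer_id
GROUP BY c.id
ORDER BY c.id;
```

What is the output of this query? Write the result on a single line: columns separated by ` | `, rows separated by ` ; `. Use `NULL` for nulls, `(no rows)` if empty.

Gita | 45 ; Priya | 6 ; Ivy | 22

LEFT JOIN keeps every customers row; unmatched ones get NULL for orders columns.
Group by customers.id and compute SUM(o.qty). SUM over an all-NULL group is NULL.
  3: ids {9, 16, 20, 22, 29, 31} → SUM(o.qty)=45
  4: ids {3} → SUM(o.qty)=6
  6: ids {7, 12, 13} → SUM(o.qty)=22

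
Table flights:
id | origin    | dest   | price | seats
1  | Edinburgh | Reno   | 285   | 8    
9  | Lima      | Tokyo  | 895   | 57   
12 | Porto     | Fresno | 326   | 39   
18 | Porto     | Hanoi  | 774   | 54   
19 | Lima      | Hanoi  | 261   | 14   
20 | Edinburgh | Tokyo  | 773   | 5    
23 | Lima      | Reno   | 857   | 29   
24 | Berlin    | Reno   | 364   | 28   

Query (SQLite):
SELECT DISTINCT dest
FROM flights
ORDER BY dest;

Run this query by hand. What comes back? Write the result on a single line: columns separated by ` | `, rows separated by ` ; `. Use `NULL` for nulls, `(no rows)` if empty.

Fresno ; Hanoi ; Reno ; Tokyo

Collect distinct dest values from flights.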